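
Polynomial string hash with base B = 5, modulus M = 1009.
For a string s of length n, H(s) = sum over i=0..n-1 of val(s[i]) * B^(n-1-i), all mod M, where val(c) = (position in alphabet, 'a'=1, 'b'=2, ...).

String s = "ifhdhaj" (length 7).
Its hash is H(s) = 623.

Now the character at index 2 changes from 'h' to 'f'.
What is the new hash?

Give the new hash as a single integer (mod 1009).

Answer: 382

Derivation:
val('h') = 8, val('f') = 6
Position k = 2, exponent = n-1-k = 4
B^4 mod M = 5^4 mod 1009 = 625
Delta = (6 - 8) * 625 mod 1009 = 768
New hash = (623 + 768) mod 1009 = 382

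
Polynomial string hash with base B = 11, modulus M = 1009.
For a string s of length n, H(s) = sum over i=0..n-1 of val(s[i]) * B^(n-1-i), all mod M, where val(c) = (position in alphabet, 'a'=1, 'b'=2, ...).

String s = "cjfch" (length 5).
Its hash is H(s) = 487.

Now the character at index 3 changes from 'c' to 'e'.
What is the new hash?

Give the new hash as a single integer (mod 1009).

val('c') = 3, val('e') = 5
Position k = 3, exponent = n-1-k = 1
B^1 mod M = 11^1 mod 1009 = 11
Delta = (5 - 3) * 11 mod 1009 = 22
New hash = (487 + 22) mod 1009 = 509

Answer: 509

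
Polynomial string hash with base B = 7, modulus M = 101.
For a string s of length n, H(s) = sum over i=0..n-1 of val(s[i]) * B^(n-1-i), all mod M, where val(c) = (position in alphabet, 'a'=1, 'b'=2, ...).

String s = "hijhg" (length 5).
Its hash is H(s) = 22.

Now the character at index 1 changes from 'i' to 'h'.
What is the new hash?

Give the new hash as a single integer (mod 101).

val('i') = 9, val('h') = 8
Position k = 1, exponent = n-1-k = 3
B^3 mod M = 7^3 mod 101 = 40
Delta = (8 - 9) * 40 mod 101 = 61
New hash = (22 + 61) mod 101 = 83

Answer: 83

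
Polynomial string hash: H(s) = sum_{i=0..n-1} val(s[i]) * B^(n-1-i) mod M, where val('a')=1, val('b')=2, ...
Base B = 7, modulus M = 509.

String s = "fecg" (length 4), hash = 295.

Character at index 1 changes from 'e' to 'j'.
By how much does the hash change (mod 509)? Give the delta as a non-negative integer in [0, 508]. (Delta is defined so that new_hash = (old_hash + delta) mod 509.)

Answer: 245

Derivation:
Delta formula: (val(new) - val(old)) * B^(n-1-k) mod M
  val('j') - val('e') = 10 - 5 = 5
  B^(n-1-k) = 7^2 mod 509 = 49
  Delta = 5 * 49 mod 509 = 245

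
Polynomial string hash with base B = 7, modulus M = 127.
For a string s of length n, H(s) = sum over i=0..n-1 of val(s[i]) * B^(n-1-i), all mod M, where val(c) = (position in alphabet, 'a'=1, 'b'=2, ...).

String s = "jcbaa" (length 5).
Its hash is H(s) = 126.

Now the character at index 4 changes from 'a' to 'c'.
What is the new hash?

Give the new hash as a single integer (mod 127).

val('a') = 1, val('c') = 3
Position k = 4, exponent = n-1-k = 0
B^0 mod M = 7^0 mod 127 = 1
Delta = (3 - 1) * 1 mod 127 = 2
New hash = (126 + 2) mod 127 = 1

Answer: 1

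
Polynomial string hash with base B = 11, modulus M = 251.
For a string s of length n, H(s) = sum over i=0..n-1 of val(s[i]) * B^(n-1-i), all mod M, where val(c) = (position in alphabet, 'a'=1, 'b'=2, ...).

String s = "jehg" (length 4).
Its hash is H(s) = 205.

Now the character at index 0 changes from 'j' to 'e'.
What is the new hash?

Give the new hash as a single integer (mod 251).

val('j') = 10, val('e') = 5
Position k = 0, exponent = n-1-k = 3
B^3 mod M = 11^3 mod 251 = 76
Delta = (5 - 10) * 76 mod 251 = 122
New hash = (205 + 122) mod 251 = 76

Answer: 76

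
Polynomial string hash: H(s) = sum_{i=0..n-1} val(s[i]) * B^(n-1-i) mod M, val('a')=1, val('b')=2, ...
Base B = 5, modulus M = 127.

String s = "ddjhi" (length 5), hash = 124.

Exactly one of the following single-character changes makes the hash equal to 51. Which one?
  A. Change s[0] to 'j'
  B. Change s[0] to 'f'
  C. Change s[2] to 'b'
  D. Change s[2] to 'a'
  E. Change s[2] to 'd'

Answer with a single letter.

Option A: s[0]='d'->'j', delta=(10-4)*5^4 mod 127 = 67, hash=124+67 mod 127 = 64
Option B: s[0]='d'->'f', delta=(6-4)*5^4 mod 127 = 107, hash=124+107 mod 127 = 104
Option C: s[2]='j'->'b', delta=(2-10)*5^2 mod 127 = 54, hash=124+54 mod 127 = 51 <-- target
Option D: s[2]='j'->'a', delta=(1-10)*5^2 mod 127 = 29, hash=124+29 mod 127 = 26
Option E: s[2]='j'->'d', delta=(4-10)*5^2 mod 127 = 104, hash=124+104 mod 127 = 101

Answer: C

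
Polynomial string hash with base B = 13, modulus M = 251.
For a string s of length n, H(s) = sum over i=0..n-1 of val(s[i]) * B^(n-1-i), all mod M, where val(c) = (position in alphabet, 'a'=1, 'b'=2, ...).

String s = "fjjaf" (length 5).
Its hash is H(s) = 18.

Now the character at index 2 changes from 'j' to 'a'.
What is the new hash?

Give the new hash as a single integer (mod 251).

val('j') = 10, val('a') = 1
Position k = 2, exponent = n-1-k = 2
B^2 mod M = 13^2 mod 251 = 169
Delta = (1 - 10) * 169 mod 251 = 236
New hash = (18 + 236) mod 251 = 3

Answer: 3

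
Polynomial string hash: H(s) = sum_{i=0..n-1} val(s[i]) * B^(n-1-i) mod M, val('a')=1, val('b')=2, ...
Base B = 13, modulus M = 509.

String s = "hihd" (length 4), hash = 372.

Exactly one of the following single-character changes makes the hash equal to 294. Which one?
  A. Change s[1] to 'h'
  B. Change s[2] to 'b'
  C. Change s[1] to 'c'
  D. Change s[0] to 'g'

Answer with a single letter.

Option A: s[1]='i'->'h', delta=(8-9)*13^2 mod 509 = 340, hash=372+340 mod 509 = 203
Option B: s[2]='h'->'b', delta=(2-8)*13^1 mod 509 = 431, hash=372+431 mod 509 = 294 <-- target
Option C: s[1]='i'->'c', delta=(3-9)*13^2 mod 509 = 4, hash=372+4 mod 509 = 376
Option D: s[0]='h'->'g', delta=(7-8)*13^3 mod 509 = 348, hash=372+348 mod 509 = 211

Answer: B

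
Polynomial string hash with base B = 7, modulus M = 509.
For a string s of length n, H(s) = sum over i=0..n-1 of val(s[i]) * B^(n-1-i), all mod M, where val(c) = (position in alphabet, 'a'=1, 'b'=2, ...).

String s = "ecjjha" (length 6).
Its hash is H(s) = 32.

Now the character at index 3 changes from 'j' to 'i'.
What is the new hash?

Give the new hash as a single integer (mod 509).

Answer: 492

Derivation:
val('j') = 10, val('i') = 9
Position k = 3, exponent = n-1-k = 2
B^2 mod M = 7^2 mod 509 = 49
Delta = (9 - 10) * 49 mod 509 = 460
New hash = (32 + 460) mod 509 = 492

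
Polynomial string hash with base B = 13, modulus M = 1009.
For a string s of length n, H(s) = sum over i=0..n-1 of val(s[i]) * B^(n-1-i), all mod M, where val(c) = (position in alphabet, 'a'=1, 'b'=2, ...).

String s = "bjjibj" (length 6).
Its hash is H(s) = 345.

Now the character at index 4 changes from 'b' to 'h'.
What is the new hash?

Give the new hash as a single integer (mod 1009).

val('b') = 2, val('h') = 8
Position k = 4, exponent = n-1-k = 1
B^1 mod M = 13^1 mod 1009 = 13
Delta = (8 - 2) * 13 mod 1009 = 78
New hash = (345 + 78) mod 1009 = 423

Answer: 423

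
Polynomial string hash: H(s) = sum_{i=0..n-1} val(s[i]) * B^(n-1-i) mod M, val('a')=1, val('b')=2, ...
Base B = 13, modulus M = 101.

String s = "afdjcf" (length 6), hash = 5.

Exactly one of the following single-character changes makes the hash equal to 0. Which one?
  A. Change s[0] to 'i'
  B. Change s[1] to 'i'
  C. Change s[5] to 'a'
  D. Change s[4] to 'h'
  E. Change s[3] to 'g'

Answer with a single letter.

Answer: C

Derivation:
Option A: s[0]='a'->'i', delta=(9-1)*13^5 mod 101 = 35, hash=5+35 mod 101 = 40
Option B: s[1]='f'->'i', delta=(9-6)*13^4 mod 101 = 35, hash=5+35 mod 101 = 40
Option C: s[5]='f'->'a', delta=(1-6)*13^0 mod 101 = 96, hash=5+96 mod 101 = 0 <-- target
Option D: s[4]='c'->'h', delta=(8-3)*13^1 mod 101 = 65, hash=5+65 mod 101 = 70
Option E: s[3]='j'->'g', delta=(7-10)*13^2 mod 101 = 99, hash=5+99 mod 101 = 3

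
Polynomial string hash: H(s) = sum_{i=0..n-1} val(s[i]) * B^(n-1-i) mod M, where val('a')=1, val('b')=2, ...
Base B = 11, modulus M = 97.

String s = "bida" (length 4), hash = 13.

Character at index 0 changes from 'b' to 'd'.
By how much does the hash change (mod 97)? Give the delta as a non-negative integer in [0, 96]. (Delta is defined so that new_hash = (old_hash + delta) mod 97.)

Delta formula: (val(new) - val(old)) * B^(n-1-k) mod M
  val('d') - val('b') = 4 - 2 = 2
  B^(n-1-k) = 11^3 mod 97 = 70
  Delta = 2 * 70 mod 97 = 43

Answer: 43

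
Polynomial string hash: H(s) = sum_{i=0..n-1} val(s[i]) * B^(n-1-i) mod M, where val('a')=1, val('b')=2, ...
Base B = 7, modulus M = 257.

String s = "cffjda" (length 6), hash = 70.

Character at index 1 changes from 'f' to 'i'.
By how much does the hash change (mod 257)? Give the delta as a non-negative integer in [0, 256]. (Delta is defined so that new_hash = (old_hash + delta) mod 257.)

Delta formula: (val(new) - val(old)) * B^(n-1-k) mod M
  val('i') - val('f') = 9 - 6 = 3
  B^(n-1-k) = 7^4 mod 257 = 88
  Delta = 3 * 88 mod 257 = 7

Answer: 7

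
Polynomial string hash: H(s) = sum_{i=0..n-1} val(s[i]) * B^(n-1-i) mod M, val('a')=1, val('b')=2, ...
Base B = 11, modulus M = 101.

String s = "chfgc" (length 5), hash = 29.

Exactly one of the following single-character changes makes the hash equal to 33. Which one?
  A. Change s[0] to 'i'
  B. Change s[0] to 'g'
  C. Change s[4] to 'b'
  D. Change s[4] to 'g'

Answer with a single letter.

Option A: s[0]='c'->'i', delta=(9-3)*11^4 mod 101 = 77, hash=29+77 mod 101 = 5
Option B: s[0]='c'->'g', delta=(7-3)*11^4 mod 101 = 85, hash=29+85 mod 101 = 13
Option C: s[4]='c'->'b', delta=(2-3)*11^0 mod 101 = 100, hash=29+100 mod 101 = 28
Option D: s[4]='c'->'g', delta=(7-3)*11^0 mod 101 = 4, hash=29+4 mod 101 = 33 <-- target

Answer: D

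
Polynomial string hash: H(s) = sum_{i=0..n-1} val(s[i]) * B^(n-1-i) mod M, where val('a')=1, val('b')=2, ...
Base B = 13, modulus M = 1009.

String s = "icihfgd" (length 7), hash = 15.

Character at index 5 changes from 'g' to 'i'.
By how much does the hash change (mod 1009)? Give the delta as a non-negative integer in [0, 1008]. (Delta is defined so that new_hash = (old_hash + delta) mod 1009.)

Answer: 26

Derivation:
Delta formula: (val(new) - val(old)) * B^(n-1-k) mod M
  val('i') - val('g') = 9 - 7 = 2
  B^(n-1-k) = 13^1 mod 1009 = 13
  Delta = 2 * 13 mod 1009 = 26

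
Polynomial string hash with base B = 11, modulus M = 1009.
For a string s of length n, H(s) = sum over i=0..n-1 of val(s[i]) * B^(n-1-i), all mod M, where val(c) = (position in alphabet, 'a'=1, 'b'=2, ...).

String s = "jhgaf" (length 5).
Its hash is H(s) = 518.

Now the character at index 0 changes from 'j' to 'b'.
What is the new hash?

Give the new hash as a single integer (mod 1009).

val('j') = 10, val('b') = 2
Position k = 0, exponent = n-1-k = 4
B^4 mod M = 11^4 mod 1009 = 515
Delta = (2 - 10) * 515 mod 1009 = 925
New hash = (518 + 925) mod 1009 = 434

Answer: 434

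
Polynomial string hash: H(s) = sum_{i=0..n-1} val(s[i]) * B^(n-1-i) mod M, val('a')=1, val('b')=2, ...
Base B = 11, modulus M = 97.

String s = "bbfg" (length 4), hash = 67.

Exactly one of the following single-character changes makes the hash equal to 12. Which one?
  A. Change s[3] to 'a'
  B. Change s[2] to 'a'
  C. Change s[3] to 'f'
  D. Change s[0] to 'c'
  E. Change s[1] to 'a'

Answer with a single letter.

Answer: B

Derivation:
Option A: s[3]='g'->'a', delta=(1-7)*11^0 mod 97 = 91, hash=67+91 mod 97 = 61
Option B: s[2]='f'->'a', delta=(1-6)*11^1 mod 97 = 42, hash=67+42 mod 97 = 12 <-- target
Option C: s[3]='g'->'f', delta=(6-7)*11^0 mod 97 = 96, hash=67+96 mod 97 = 66
Option D: s[0]='b'->'c', delta=(3-2)*11^3 mod 97 = 70, hash=67+70 mod 97 = 40
Option E: s[1]='b'->'a', delta=(1-2)*11^2 mod 97 = 73, hash=67+73 mod 97 = 43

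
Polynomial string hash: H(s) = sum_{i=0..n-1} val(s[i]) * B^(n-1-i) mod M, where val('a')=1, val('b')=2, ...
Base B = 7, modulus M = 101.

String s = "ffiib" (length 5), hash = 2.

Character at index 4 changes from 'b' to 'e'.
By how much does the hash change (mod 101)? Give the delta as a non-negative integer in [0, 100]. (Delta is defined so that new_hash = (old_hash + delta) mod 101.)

Delta formula: (val(new) - val(old)) * B^(n-1-k) mod M
  val('e') - val('b') = 5 - 2 = 3
  B^(n-1-k) = 7^0 mod 101 = 1
  Delta = 3 * 1 mod 101 = 3

Answer: 3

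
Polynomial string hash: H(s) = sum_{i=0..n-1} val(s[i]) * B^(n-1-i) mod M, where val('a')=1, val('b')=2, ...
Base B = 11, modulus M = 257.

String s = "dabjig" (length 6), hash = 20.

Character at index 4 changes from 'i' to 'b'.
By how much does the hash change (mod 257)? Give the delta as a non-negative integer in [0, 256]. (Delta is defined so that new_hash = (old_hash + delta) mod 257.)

Delta formula: (val(new) - val(old)) * B^(n-1-k) mod M
  val('b') - val('i') = 2 - 9 = -7
  B^(n-1-k) = 11^1 mod 257 = 11
  Delta = -7 * 11 mod 257 = 180

Answer: 180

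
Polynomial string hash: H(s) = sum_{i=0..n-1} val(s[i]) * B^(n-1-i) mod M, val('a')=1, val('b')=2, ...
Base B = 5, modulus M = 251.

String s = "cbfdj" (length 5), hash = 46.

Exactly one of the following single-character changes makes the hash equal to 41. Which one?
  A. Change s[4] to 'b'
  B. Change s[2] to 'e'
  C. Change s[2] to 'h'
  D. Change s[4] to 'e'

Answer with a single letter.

Answer: D

Derivation:
Option A: s[4]='j'->'b', delta=(2-10)*5^0 mod 251 = 243, hash=46+243 mod 251 = 38
Option B: s[2]='f'->'e', delta=(5-6)*5^2 mod 251 = 226, hash=46+226 mod 251 = 21
Option C: s[2]='f'->'h', delta=(8-6)*5^2 mod 251 = 50, hash=46+50 mod 251 = 96
Option D: s[4]='j'->'e', delta=(5-10)*5^0 mod 251 = 246, hash=46+246 mod 251 = 41 <-- target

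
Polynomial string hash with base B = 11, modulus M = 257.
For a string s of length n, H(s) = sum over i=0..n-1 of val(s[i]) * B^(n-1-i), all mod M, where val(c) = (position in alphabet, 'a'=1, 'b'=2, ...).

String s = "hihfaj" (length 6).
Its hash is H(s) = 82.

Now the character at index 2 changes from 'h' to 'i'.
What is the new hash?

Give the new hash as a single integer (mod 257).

val('h') = 8, val('i') = 9
Position k = 2, exponent = n-1-k = 3
B^3 mod M = 11^3 mod 257 = 46
Delta = (9 - 8) * 46 mod 257 = 46
New hash = (82 + 46) mod 257 = 128

Answer: 128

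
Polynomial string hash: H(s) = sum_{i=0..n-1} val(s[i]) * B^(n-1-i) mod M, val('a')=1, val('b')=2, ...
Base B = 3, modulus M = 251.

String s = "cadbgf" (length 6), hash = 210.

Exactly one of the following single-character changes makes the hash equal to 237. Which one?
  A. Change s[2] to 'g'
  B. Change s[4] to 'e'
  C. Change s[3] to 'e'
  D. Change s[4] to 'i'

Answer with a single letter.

Option A: s[2]='d'->'g', delta=(7-4)*3^3 mod 251 = 81, hash=210+81 mod 251 = 40
Option B: s[4]='g'->'e', delta=(5-7)*3^1 mod 251 = 245, hash=210+245 mod 251 = 204
Option C: s[3]='b'->'e', delta=(5-2)*3^2 mod 251 = 27, hash=210+27 mod 251 = 237 <-- target
Option D: s[4]='g'->'i', delta=(9-7)*3^1 mod 251 = 6, hash=210+6 mod 251 = 216

Answer: C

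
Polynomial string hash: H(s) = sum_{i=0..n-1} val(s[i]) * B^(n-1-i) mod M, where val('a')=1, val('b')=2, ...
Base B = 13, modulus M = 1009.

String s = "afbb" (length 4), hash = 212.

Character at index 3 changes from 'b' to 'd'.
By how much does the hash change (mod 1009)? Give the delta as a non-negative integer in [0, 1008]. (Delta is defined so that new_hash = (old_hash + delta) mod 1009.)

Delta formula: (val(new) - val(old)) * B^(n-1-k) mod M
  val('d') - val('b') = 4 - 2 = 2
  B^(n-1-k) = 13^0 mod 1009 = 1
  Delta = 2 * 1 mod 1009 = 2

Answer: 2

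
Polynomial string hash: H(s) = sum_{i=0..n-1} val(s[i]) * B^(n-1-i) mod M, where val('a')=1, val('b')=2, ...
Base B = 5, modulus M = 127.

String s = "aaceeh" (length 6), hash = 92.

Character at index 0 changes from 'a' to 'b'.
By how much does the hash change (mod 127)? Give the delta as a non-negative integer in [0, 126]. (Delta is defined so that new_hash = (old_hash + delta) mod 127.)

Answer: 77

Derivation:
Delta formula: (val(new) - val(old)) * B^(n-1-k) mod M
  val('b') - val('a') = 2 - 1 = 1
  B^(n-1-k) = 5^5 mod 127 = 77
  Delta = 1 * 77 mod 127 = 77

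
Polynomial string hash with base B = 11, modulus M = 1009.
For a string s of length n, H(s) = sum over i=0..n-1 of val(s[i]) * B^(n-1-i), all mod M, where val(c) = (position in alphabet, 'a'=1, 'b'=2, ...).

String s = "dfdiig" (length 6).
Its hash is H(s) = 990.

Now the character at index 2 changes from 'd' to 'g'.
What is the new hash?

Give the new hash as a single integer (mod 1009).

val('d') = 4, val('g') = 7
Position k = 2, exponent = n-1-k = 3
B^3 mod M = 11^3 mod 1009 = 322
Delta = (7 - 4) * 322 mod 1009 = 966
New hash = (990 + 966) mod 1009 = 947

Answer: 947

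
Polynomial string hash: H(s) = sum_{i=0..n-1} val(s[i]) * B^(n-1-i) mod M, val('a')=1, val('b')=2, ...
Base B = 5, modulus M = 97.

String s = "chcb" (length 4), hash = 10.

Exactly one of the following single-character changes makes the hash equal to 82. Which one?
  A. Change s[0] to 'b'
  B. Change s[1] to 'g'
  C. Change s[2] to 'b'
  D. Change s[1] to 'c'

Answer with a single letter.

Option A: s[0]='c'->'b', delta=(2-3)*5^3 mod 97 = 69, hash=10+69 mod 97 = 79
Option B: s[1]='h'->'g', delta=(7-8)*5^2 mod 97 = 72, hash=10+72 mod 97 = 82 <-- target
Option C: s[2]='c'->'b', delta=(2-3)*5^1 mod 97 = 92, hash=10+92 mod 97 = 5
Option D: s[1]='h'->'c', delta=(3-8)*5^2 mod 97 = 69, hash=10+69 mod 97 = 79

Answer: B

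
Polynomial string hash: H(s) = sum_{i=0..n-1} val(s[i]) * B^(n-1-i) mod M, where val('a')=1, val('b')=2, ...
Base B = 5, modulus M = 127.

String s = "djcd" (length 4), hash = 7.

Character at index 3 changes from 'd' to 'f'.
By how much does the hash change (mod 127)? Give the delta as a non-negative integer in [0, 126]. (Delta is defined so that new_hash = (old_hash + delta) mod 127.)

Answer: 2

Derivation:
Delta formula: (val(new) - val(old)) * B^(n-1-k) mod M
  val('f') - val('d') = 6 - 4 = 2
  B^(n-1-k) = 5^0 mod 127 = 1
  Delta = 2 * 1 mod 127 = 2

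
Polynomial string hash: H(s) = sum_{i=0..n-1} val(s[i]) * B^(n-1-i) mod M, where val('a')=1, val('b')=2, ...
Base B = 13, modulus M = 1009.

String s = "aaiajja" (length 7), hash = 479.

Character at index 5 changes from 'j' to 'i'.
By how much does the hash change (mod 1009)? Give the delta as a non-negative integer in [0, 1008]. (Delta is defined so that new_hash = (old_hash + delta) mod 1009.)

Answer: 996

Derivation:
Delta formula: (val(new) - val(old)) * B^(n-1-k) mod M
  val('i') - val('j') = 9 - 10 = -1
  B^(n-1-k) = 13^1 mod 1009 = 13
  Delta = -1 * 13 mod 1009 = 996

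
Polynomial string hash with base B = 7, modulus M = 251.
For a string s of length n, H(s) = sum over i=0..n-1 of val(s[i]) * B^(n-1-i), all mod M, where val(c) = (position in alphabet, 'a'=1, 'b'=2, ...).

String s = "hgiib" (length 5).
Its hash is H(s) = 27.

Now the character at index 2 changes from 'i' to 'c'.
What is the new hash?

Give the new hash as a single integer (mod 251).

val('i') = 9, val('c') = 3
Position k = 2, exponent = n-1-k = 2
B^2 mod M = 7^2 mod 251 = 49
Delta = (3 - 9) * 49 mod 251 = 208
New hash = (27 + 208) mod 251 = 235

Answer: 235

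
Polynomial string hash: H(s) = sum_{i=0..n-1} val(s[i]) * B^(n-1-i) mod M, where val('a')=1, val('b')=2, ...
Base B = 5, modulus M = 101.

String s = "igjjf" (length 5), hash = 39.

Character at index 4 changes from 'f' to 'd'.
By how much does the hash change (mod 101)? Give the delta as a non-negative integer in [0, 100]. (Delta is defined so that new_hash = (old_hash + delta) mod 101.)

Delta formula: (val(new) - val(old)) * B^(n-1-k) mod M
  val('d') - val('f') = 4 - 6 = -2
  B^(n-1-k) = 5^0 mod 101 = 1
  Delta = -2 * 1 mod 101 = 99

Answer: 99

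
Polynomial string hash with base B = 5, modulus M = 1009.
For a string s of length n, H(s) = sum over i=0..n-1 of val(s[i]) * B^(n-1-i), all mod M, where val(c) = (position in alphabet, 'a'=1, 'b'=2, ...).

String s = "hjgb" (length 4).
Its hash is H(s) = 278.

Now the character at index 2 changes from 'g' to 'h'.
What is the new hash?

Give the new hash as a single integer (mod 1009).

Answer: 283

Derivation:
val('g') = 7, val('h') = 8
Position k = 2, exponent = n-1-k = 1
B^1 mod M = 5^1 mod 1009 = 5
Delta = (8 - 7) * 5 mod 1009 = 5
New hash = (278 + 5) mod 1009 = 283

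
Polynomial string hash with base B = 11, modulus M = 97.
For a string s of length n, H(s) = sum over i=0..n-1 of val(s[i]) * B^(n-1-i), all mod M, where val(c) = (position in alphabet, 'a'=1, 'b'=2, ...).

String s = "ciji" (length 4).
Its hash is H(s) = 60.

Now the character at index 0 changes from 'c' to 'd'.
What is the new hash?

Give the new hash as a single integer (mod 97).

val('c') = 3, val('d') = 4
Position k = 0, exponent = n-1-k = 3
B^3 mod M = 11^3 mod 97 = 70
Delta = (4 - 3) * 70 mod 97 = 70
New hash = (60 + 70) mod 97 = 33

Answer: 33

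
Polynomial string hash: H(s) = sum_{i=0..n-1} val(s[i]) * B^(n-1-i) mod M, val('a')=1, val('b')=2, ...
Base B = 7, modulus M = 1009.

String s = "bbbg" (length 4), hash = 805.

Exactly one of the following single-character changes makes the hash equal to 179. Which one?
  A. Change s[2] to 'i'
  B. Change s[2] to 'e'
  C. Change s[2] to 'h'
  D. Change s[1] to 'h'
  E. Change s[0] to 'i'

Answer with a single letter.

Answer: E

Derivation:
Option A: s[2]='b'->'i', delta=(9-2)*7^1 mod 1009 = 49, hash=805+49 mod 1009 = 854
Option B: s[2]='b'->'e', delta=(5-2)*7^1 mod 1009 = 21, hash=805+21 mod 1009 = 826
Option C: s[2]='b'->'h', delta=(8-2)*7^1 mod 1009 = 42, hash=805+42 mod 1009 = 847
Option D: s[1]='b'->'h', delta=(8-2)*7^2 mod 1009 = 294, hash=805+294 mod 1009 = 90
Option E: s[0]='b'->'i', delta=(9-2)*7^3 mod 1009 = 383, hash=805+383 mod 1009 = 179 <-- target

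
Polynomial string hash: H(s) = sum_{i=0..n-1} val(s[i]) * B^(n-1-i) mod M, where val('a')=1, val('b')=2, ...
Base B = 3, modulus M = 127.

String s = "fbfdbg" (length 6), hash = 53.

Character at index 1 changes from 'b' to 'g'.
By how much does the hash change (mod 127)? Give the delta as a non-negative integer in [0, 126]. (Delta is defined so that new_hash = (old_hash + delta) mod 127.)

Delta formula: (val(new) - val(old)) * B^(n-1-k) mod M
  val('g') - val('b') = 7 - 2 = 5
  B^(n-1-k) = 3^4 mod 127 = 81
  Delta = 5 * 81 mod 127 = 24

Answer: 24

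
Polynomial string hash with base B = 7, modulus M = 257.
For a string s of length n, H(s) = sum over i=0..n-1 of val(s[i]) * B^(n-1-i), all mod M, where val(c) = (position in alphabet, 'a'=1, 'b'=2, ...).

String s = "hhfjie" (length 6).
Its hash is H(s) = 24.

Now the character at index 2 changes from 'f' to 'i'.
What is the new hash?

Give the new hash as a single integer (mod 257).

val('f') = 6, val('i') = 9
Position k = 2, exponent = n-1-k = 3
B^3 mod M = 7^3 mod 257 = 86
Delta = (9 - 6) * 86 mod 257 = 1
New hash = (24 + 1) mod 257 = 25

Answer: 25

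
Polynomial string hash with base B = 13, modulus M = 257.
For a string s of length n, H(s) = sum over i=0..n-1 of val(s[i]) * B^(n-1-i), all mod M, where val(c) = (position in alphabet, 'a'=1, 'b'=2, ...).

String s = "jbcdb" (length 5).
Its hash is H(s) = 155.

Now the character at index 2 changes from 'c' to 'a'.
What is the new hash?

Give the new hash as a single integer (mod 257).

Answer: 74

Derivation:
val('c') = 3, val('a') = 1
Position k = 2, exponent = n-1-k = 2
B^2 mod M = 13^2 mod 257 = 169
Delta = (1 - 3) * 169 mod 257 = 176
New hash = (155 + 176) mod 257 = 74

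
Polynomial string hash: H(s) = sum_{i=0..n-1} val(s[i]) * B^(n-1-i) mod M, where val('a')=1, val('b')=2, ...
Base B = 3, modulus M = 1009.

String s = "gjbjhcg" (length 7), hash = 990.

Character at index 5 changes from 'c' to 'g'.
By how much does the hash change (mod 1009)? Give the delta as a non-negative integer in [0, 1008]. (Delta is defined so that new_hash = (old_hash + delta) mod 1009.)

Answer: 12

Derivation:
Delta formula: (val(new) - val(old)) * B^(n-1-k) mod M
  val('g') - val('c') = 7 - 3 = 4
  B^(n-1-k) = 3^1 mod 1009 = 3
  Delta = 4 * 3 mod 1009 = 12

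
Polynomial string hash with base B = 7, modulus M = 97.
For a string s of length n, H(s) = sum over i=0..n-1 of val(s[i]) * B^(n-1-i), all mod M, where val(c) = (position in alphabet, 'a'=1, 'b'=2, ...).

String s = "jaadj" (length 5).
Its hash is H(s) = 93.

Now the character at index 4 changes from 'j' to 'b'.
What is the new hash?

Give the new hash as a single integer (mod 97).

Answer: 85

Derivation:
val('j') = 10, val('b') = 2
Position k = 4, exponent = n-1-k = 0
B^0 mod M = 7^0 mod 97 = 1
Delta = (2 - 10) * 1 mod 97 = 89
New hash = (93 + 89) mod 97 = 85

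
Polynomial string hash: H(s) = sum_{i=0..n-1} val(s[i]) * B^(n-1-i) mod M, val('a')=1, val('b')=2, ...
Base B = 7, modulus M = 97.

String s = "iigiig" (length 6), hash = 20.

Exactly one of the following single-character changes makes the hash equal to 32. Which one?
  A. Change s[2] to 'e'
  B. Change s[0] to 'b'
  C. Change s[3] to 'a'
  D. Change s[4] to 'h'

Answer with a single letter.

Answer: B

Derivation:
Option A: s[2]='g'->'e', delta=(5-7)*7^3 mod 97 = 90, hash=20+90 mod 97 = 13
Option B: s[0]='i'->'b', delta=(2-9)*7^5 mod 97 = 12, hash=20+12 mod 97 = 32 <-- target
Option C: s[3]='i'->'a', delta=(1-9)*7^2 mod 97 = 93, hash=20+93 mod 97 = 16
Option D: s[4]='i'->'h', delta=(8-9)*7^1 mod 97 = 90, hash=20+90 mod 97 = 13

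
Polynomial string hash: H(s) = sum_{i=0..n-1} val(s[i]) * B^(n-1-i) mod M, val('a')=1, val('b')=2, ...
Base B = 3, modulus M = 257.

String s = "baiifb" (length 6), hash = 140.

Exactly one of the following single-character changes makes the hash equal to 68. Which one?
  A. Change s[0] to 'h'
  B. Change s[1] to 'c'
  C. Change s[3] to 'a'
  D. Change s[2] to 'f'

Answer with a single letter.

Option A: s[0]='b'->'h', delta=(8-2)*3^5 mod 257 = 173, hash=140+173 mod 257 = 56
Option B: s[1]='a'->'c', delta=(3-1)*3^4 mod 257 = 162, hash=140+162 mod 257 = 45
Option C: s[3]='i'->'a', delta=(1-9)*3^2 mod 257 = 185, hash=140+185 mod 257 = 68 <-- target
Option D: s[2]='i'->'f', delta=(6-9)*3^3 mod 257 = 176, hash=140+176 mod 257 = 59

Answer: C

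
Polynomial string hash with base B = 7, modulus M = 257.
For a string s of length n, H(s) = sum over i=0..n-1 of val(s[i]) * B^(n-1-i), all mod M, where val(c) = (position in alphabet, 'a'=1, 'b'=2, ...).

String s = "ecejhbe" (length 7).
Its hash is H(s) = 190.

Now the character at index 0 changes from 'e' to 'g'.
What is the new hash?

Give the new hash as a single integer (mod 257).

val('e') = 5, val('g') = 7
Position k = 0, exponent = n-1-k = 6
B^6 mod M = 7^6 mod 257 = 200
Delta = (7 - 5) * 200 mod 257 = 143
New hash = (190 + 143) mod 257 = 76

Answer: 76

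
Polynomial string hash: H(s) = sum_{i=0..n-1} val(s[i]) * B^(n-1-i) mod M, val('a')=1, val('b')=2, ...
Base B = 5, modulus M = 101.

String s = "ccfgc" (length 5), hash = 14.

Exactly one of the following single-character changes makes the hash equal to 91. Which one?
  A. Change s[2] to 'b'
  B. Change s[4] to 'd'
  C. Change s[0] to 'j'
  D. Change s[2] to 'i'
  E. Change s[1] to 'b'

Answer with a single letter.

Option A: s[2]='f'->'b', delta=(2-6)*5^2 mod 101 = 1, hash=14+1 mod 101 = 15
Option B: s[4]='c'->'d', delta=(4-3)*5^0 mod 101 = 1, hash=14+1 mod 101 = 15
Option C: s[0]='c'->'j', delta=(10-3)*5^4 mod 101 = 32, hash=14+32 mod 101 = 46
Option D: s[2]='f'->'i', delta=(9-6)*5^2 mod 101 = 75, hash=14+75 mod 101 = 89
Option E: s[1]='c'->'b', delta=(2-3)*5^3 mod 101 = 77, hash=14+77 mod 101 = 91 <-- target

Answer: E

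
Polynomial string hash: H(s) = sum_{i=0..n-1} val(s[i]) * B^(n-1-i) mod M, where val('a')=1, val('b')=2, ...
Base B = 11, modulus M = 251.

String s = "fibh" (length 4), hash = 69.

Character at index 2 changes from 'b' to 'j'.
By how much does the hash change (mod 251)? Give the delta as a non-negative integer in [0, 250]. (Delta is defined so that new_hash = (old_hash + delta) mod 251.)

Answer: 88

Derivation:
Delta formula: (val(new) - val(old)) * B^(n-1-k) mod M
  val('j') - val('b') = 10 - 2 = 8
  B^(n-1-k) = 11^1 mod 251 = 11
  Delta = 8 * 11 mod 251 = 88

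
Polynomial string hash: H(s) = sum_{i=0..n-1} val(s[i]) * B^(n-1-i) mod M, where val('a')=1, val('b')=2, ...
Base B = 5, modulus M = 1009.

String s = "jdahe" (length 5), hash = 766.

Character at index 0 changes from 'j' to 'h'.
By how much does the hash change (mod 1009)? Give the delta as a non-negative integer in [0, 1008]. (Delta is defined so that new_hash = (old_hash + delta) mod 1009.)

Delta formula: (val(new) - val(old)) * B^(n-1-k) mod M
  val('h') - val('j') = 8 - 10 = -2
  B^(n-1-k) = 5^4 mod 1009 = 625
  Delta = -2 * 625 mod 1009 = 768

Answer: 768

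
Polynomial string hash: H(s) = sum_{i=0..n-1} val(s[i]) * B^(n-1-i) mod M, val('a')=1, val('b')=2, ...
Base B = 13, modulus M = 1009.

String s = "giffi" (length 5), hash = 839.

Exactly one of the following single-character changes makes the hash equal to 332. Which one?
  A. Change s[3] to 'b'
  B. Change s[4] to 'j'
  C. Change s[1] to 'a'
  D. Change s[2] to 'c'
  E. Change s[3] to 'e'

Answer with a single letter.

Option A: s[3]='f'->'b', delta=(2-6)*13^1 mod 1009 = 957, hash=839+957 mod 1009 = 787
Option B: s[4]='i'->'j', delta=(10-9)*13^0 mod 1009 = 1, hash=839+1 mod 1009 = 840
Option C: s[1]='i'->'a', delta=(1-9)*13^3 mod 1009 = 586, hash=839+586 mod 1009 = 416
Option D: s[2]='f'->'c', delta=(3-6)*13^2 mod 1009 = 502, hash=839+502 mod 1009 = 332 <-- target
Option E: s[3]='f'->'e', delta=(5-6)*13^1 mod 1009 = 996, hash=839+996 mod 1009 = 826

Answer: D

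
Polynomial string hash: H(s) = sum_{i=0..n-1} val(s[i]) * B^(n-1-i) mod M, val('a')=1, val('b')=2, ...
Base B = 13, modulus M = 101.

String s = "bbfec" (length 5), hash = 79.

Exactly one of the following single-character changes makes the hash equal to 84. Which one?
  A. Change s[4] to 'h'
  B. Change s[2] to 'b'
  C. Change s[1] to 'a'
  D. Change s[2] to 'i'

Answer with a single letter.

Option A: s[4]='c'->'h', delta=(8-3)*13^0 mod 101 = 5, hash=79+5 mod 101 = 84 <-- target
Option B: s[2]='f'->'b', delta=(2-6)*13^2 mod 101 = 31, hash=79+31 mod 101 = 9
Option C: s[1]='b'->'a', delta=(1-2)*13^3 mod 101 = 25, hash=79+25 mod 101 = 3
Option D: s[2]='f'->'i', delta=(9-6)*13^2 mod 101 = 2, hash=79+2 mod 101 = 81

Answer: A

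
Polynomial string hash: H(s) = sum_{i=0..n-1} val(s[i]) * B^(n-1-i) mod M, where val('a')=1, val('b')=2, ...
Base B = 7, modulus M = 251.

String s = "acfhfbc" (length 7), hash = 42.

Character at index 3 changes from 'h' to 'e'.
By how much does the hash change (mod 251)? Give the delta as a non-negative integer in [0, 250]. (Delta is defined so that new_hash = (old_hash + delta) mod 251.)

Delta formula: (val(new) - val(old)) * B^(n-1-k) mod M
  val('e') - val('h') = 5 - 8 = -3
  B^(n-1-k) = 7^3 mod 251 = 92
  Delta = -3 * 92 mod 251 = 226

Answer: 226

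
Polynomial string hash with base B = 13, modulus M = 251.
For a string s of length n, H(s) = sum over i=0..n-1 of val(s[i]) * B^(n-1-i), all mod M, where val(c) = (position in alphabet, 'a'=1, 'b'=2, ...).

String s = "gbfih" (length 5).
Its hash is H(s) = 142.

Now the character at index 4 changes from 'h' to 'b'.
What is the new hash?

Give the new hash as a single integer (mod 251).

val('h') = 8, val('b') = 2
Position k = 4, exponent = n-1-k = 0
B^0 mod M = 13^0 mod 251 = 1
Delta = (2 - 8) * 1 mod 251 = 245
New hash = (142 + 245) mod 251 = 136

Answer: 136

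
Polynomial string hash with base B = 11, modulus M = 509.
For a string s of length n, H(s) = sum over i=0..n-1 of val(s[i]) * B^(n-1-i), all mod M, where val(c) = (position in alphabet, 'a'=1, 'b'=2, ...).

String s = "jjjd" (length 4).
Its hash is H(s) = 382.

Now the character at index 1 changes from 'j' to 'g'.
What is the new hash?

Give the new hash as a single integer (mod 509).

Answer: 19

Derivation:
val('j') = 10, val('g') = 7
Position k = 1, exponent = n-1-k = 2
B^2 mod M = 11^2 mod 509 = 121
Delta = (7 - 10) * 121 mod 509 = 146
New hash = (382 + 146) mod 509 = 19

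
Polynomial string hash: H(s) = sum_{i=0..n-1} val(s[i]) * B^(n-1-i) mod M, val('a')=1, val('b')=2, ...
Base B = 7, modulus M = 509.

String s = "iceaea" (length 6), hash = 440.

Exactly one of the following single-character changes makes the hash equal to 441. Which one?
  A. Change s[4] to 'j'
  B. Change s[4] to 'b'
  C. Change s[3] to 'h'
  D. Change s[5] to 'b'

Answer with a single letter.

Answer: D

Derivation:
Option A: s[4]='e'->'j', delta=(10-5)*7^1 mod 509 = 35, hash=440+35 mod 509 = 475
Option B: s[4]='e'->'b', delta=(2-5)*7^1 mod 509 = 488, hash=440+488 mod 509 = 419
Option C: s[3]='a'->'h', delta=(8-1)*7^2 mod 509 = 343, hash=440+343 mod 509 = 274
Option D: s[5]='a'->'b', delta=(2-1)*7^0 mod 509 = 1, hash=440+1 mod 509 = 441 <-- target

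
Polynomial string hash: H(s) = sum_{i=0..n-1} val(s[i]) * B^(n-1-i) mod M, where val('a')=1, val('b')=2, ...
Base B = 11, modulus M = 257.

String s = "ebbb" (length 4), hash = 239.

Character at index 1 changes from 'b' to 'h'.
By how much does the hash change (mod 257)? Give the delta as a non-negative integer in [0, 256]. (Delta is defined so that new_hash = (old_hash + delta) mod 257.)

Answer: 212

Derivation:
Delta formula: (val(new) - val(old)) * B^(n-1-k) mod M
  val('h') - val('b') = 8 - 2 = 6
  B^(n-1-k) = 11^2 mod 257 = 121
  Delta = 6 * 121 mod 257 = 212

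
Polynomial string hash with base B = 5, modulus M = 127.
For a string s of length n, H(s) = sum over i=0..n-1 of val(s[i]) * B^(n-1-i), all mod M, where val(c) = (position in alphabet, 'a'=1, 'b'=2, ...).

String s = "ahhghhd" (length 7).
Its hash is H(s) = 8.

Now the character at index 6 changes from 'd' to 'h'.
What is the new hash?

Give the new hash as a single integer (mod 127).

Answer: 12

Derivation:
val('d') = 4, val('h') = 8
Position k = 6, exponent = n-1-k = 0
B^0 mod M = 5^0 mod 127 = 1
Delta = (8 - 4) * 1 mod 127 = 4
New hash = (8 + 4) mod 127 = 12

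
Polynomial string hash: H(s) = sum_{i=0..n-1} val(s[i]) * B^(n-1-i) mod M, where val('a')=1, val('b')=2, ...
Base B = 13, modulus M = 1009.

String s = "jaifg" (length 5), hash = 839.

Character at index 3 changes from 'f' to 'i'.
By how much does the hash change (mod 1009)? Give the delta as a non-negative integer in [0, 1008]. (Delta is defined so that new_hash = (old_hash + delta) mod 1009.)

Delta formula: (val(new) - val(old)) * B^(n-1-k) mod M
  val('i') - val('f') = 9 - 6 = 3
  B^(n-1-k) = 13^1 mod 1009 = 13
  Delta = 3 * 13 mod 1009 = 39

Answer: 39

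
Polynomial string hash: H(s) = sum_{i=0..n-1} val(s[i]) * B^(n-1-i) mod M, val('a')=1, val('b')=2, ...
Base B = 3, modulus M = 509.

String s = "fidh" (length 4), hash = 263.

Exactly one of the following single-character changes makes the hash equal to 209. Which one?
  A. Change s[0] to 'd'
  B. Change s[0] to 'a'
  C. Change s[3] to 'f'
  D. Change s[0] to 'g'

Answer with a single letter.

Option A: s[0]='f'->'d', delta=(4-6)*3^3 mod 509 = 455, hash=263+455 mod 509 = 209 <-- target
Option B: s[0]='f'->'a', delta=(1-6)*3^3 mod 509 = 374, hash=263+374 mod 509 = 128
Option C: s[3]='h'->'f', delta=(6-8)*3^0 mod 509 = 507, hash=263+507 mod 509 = 261
Option D: s[0]='f'->'g', delta=(7-6)*3^3 mod 509 = 27, hash=263+27 mod 509 = 290

Answer: A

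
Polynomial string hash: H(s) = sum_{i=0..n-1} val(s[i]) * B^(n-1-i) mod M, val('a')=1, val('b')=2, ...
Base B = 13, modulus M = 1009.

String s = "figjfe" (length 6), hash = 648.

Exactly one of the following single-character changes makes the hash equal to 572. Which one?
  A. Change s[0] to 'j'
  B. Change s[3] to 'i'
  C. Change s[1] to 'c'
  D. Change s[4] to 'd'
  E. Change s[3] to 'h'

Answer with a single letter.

Option A: s[0]='f'->'j', delta=(10-6)*13^5 mod 1009 = 933, hash=648+933 mod 1009 = 572 <-- target
Option B: s[3]='j'->'i', delta=(9-10)*13^2 mod 1009 = 840, hash=648+840 mod 1009 = 479
Option C: s[1]='i'->'c', delta=(3-9)*13^4 mod 1009 = 164, hash=648+164 mod 1009 = 812
Option D: s[4]='f'->'d', delta=(4-6)*13^1 mod 1009 = 983, hash=648+983 mod 1009 = 622
Option E: s[3]='j'->'h', delta=(8-10)*13^2 mod 1009 = 671, hash=648+671 mod 1009 = 310

Answer: A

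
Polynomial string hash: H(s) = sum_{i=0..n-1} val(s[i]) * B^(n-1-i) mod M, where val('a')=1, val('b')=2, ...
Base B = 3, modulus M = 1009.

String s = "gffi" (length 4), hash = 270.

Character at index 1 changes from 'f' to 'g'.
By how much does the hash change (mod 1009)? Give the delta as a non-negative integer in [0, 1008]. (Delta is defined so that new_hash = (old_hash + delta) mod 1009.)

Answer: 9

Derivation:
Delta formula: (val(new) - val(old)) * B^(n-1-k) mod M
  val('g') - val('f') = 7 - 6 = 1
  B^(n-1-k) = 3^2 mod 1009 = 9
  Delta = 1 * 9 mod 1009 = 9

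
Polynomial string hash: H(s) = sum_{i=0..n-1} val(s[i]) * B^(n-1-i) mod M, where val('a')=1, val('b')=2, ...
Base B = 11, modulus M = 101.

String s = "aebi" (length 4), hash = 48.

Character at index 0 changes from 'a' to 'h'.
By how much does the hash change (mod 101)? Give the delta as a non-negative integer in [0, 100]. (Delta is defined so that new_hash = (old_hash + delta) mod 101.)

Answer: 25

Derivation:
Delta formula: (val(new) - val(old)) * B^(n-1-k) mod M
  val('h') - val('a') = 8 - 1 = 7
  B^(n-1-k) = 11^3 mod 101 = 18
  Delta = 7 * 18 mod 101 = 25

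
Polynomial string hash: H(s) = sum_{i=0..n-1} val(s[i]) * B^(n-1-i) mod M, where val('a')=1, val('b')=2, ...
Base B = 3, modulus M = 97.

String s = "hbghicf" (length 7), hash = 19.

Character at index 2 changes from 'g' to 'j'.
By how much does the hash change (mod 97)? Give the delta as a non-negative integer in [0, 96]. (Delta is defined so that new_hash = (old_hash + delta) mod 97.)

Answer: 49

Derivation:
Delta formula: (val(new) - val(old)) * B^(n-1-k) mod M
  val('j') - val('g') = 10 - 7 = 3
  B^(n-1-k) = 3^4 mod 97 = 81
  Delta = 3 * 81 mod 97 = 49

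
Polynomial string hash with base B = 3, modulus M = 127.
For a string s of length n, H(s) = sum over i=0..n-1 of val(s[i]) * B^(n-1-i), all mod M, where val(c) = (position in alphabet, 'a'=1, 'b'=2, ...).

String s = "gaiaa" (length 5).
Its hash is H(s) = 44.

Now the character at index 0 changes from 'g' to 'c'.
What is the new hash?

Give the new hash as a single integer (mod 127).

Answer: 101

Derivation:
val('g') = 7, val('c') = 3
Position k = 0, exponent = n-1-k = 4
B^4 mod M = 3^4 mod 127 = 81
Delta = (3 - 7) * 81 mod 127 = 57
New hash = (44 + 57) mod 127 = 101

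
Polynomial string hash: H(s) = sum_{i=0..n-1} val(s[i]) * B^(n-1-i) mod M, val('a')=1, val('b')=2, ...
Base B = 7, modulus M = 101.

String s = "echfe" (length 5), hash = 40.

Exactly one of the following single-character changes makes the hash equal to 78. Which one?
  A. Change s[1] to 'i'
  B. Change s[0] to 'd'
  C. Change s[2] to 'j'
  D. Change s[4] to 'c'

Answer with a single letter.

Option A: s[1]='c'->'i', delta=(9-3)*7^3 mod 101 = 38, hash=40+38 mod 101 = 78 <-- target
Option B: s[0]='e'->'d', delta=(4-5)*7^4 mod 101 = 23, hash=40+23 mod 101 = 63
Option C: s[2]='h'->'j', delta=(10-8)*7^2 mod 101 = 98, hash=40+98 mod 101 = 37
Option D: s[4]='e'->'c', delta=(3-5)*7^0 mod 101 = 99, hash=40+99 mod 101 = 38

Answer: A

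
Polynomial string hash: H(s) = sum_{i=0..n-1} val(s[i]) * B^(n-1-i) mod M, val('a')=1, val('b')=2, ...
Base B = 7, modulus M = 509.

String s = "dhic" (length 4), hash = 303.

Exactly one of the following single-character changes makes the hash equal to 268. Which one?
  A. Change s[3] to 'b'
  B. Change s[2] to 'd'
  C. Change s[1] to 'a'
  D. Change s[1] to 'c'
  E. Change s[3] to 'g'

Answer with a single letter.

Option A: s[3]='c'->'b', delta=(2-3)*7^0 mod 509 = 508, hash=303+508 mod 509 = 302
Option B: s[2]='i'->'d', delta=(4-9)*7^1 mod 509 = 474, hash=303+474 mod 509 = 268 <-- target
Option C: s[1]='h'->'a', delta=(1-8)*7^2 mod 509 = 166, hash=303+166 mod 509 = 469
Option D: s[1]='h'->'c', delta=(3-8)*7^2 mod 509 = 264, hash=303+264 mod 509 = 58
Option E: s[3]='c'->'g', delta=(7-3)*7^0 mod 509 = 4, hash=303+4 mod 509 = 307

Answer: B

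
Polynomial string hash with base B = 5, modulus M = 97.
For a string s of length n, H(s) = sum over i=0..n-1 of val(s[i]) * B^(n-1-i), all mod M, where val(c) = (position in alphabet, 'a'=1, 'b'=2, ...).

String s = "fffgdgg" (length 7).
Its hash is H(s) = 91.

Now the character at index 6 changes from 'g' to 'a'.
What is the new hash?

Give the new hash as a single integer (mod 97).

Answer: 85

Derivation:
val('g') = 7, val('a') = 1
Position k = 6, exponent = n-1-k = 0
B^0 mod M = 5^0 mod 97 = 1
Delta = (1 - 7) * 1 mod 97 = 91
New hash = (91 + 91) mod 97 = 85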